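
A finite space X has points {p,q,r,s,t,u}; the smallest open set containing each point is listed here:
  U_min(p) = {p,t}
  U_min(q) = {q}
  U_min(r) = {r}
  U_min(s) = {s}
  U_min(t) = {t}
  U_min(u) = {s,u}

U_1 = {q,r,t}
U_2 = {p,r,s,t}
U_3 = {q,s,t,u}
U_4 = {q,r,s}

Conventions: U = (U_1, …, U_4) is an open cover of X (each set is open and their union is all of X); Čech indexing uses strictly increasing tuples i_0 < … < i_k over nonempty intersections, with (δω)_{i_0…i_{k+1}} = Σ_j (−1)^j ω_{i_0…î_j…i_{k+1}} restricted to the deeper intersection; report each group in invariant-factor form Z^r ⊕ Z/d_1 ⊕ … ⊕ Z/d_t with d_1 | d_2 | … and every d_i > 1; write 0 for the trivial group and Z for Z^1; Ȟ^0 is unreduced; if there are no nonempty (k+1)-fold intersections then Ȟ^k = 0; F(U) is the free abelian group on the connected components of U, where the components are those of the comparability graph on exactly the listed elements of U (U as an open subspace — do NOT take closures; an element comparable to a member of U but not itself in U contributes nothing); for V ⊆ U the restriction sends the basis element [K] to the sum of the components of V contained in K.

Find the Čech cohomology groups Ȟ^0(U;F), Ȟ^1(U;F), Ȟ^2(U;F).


Ȟ^0 = Z^4,  Ȟ^1 = 0,  Ȟ^2 = 0

nonempty overlaps:
  U12={r,t} U13={q,t} U14={q,r} U23={s,t} U24={r,s} U34={q,s}
  U123={t} U124={r} U134={q} U234={s}
components per intersection:
  U1: {q} {r} {t}
  U2: {p,t} {r} {s}
  U3: {q} {s,u} {t}
  U4: {q} {r} {s}
  U12: {r} {t}
  U13: {q} {t}
  U14: {q} {r}
  U23: {s} {t}
  U24: {r} {s}
  U34: {q} {s}
  U123: {t}
  U124: {r}
  U134: {q}
  U234: {s}
C dims 12,12,4; δ0: rk 8, SNF 1^8; δ1: rk 4, SNF 1^4
degree 0: 12−8−0 = 4 → Ȟ^0 ≅ Z^4
degree 1: 12−4−8 = 0 → Ȟ^1 ≅ 0
degree 2: 4−0−4 = 0 → Ȟ^2 ≅ 0


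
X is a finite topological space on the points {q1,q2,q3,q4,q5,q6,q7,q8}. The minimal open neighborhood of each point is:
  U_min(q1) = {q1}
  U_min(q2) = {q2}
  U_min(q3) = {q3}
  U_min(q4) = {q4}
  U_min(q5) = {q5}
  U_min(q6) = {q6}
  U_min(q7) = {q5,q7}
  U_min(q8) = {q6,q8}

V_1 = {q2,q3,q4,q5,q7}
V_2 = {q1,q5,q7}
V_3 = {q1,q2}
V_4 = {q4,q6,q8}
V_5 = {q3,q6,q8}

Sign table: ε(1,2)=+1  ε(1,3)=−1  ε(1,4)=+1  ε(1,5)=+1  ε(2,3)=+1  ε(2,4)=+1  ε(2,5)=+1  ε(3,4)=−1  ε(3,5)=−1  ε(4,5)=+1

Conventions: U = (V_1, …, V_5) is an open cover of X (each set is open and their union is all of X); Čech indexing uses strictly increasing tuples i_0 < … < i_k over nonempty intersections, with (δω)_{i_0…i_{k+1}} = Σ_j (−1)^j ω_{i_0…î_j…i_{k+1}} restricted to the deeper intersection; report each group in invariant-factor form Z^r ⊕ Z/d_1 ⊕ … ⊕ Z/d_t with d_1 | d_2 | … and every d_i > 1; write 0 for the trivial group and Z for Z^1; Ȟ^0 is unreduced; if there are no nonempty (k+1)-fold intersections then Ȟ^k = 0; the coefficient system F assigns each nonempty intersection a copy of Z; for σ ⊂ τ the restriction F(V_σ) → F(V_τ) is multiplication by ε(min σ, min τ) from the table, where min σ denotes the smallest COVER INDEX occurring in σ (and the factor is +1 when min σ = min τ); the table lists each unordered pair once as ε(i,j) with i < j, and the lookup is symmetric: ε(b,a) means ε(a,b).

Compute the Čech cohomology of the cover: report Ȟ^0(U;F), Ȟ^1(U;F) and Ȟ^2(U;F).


intersection data:
  V12={q5,q7} V13={q2} V14={q4} V15={q3} V23={q1} V45={q6,q8}
C dims 5,6; δ0: rk 5, SNF 1^4·2
Ȟ^0 = (5 − 5) − 0 = 0, so Ȟ^0 ≅ 0
Ȟ^1 = (6 − 0) − 5 = 1 plus torsion [2], so Ȟ^1 ≅ Z ⊕ Z/2
Ȟ^2 = (0 − 0) − 0 = 0, so Ȟ^2 ≅ 0

Ȟ^0 ≅ 0, Ȟ^1 ≅ Z ⊕ Z/2, Ȟ^2 ≅ 0


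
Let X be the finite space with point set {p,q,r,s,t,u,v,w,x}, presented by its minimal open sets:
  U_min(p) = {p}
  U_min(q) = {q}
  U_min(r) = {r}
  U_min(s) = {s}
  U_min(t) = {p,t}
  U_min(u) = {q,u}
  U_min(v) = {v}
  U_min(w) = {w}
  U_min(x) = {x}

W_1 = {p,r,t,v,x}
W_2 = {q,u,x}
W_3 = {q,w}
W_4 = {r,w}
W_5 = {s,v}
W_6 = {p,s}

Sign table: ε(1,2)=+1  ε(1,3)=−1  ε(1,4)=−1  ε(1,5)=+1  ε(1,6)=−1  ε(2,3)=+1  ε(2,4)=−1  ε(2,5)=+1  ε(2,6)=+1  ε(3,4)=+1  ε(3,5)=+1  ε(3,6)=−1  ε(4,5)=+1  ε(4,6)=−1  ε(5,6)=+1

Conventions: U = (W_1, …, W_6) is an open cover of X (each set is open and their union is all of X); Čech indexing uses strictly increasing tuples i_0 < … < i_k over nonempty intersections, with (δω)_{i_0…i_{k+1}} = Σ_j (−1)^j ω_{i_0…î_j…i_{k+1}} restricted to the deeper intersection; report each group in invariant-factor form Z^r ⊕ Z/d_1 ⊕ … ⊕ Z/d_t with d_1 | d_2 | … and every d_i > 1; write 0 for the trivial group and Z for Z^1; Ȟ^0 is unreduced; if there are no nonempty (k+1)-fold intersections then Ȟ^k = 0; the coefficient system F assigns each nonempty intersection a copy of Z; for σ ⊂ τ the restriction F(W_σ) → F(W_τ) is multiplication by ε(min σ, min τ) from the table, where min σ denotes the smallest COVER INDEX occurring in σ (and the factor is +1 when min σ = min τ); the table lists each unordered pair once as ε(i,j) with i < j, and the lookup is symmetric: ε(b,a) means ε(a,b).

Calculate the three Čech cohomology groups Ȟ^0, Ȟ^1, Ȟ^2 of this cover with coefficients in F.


nonempty intersections:
  W12={x} W14={r} W15={v} W16={p} W23={q} W34={w} W56={s}
C dims 6,7; δ0: rk 6, SNF 1^5·2
Ȟ^0: (6−6)−0=0 ⇒ 0
Ȟ^1: (7−0)−6=1 plus torsion [2] ⇒ Z ⊕ Z/2
Ȟ^2: (0−0)−0=0 ⇒ 0

Ȟ^0(U;F) ≅ 0; Ȟ^1(U;F) ≅ Z ⊕ Z/2; Ȟ^2(U;F) ≅ 0


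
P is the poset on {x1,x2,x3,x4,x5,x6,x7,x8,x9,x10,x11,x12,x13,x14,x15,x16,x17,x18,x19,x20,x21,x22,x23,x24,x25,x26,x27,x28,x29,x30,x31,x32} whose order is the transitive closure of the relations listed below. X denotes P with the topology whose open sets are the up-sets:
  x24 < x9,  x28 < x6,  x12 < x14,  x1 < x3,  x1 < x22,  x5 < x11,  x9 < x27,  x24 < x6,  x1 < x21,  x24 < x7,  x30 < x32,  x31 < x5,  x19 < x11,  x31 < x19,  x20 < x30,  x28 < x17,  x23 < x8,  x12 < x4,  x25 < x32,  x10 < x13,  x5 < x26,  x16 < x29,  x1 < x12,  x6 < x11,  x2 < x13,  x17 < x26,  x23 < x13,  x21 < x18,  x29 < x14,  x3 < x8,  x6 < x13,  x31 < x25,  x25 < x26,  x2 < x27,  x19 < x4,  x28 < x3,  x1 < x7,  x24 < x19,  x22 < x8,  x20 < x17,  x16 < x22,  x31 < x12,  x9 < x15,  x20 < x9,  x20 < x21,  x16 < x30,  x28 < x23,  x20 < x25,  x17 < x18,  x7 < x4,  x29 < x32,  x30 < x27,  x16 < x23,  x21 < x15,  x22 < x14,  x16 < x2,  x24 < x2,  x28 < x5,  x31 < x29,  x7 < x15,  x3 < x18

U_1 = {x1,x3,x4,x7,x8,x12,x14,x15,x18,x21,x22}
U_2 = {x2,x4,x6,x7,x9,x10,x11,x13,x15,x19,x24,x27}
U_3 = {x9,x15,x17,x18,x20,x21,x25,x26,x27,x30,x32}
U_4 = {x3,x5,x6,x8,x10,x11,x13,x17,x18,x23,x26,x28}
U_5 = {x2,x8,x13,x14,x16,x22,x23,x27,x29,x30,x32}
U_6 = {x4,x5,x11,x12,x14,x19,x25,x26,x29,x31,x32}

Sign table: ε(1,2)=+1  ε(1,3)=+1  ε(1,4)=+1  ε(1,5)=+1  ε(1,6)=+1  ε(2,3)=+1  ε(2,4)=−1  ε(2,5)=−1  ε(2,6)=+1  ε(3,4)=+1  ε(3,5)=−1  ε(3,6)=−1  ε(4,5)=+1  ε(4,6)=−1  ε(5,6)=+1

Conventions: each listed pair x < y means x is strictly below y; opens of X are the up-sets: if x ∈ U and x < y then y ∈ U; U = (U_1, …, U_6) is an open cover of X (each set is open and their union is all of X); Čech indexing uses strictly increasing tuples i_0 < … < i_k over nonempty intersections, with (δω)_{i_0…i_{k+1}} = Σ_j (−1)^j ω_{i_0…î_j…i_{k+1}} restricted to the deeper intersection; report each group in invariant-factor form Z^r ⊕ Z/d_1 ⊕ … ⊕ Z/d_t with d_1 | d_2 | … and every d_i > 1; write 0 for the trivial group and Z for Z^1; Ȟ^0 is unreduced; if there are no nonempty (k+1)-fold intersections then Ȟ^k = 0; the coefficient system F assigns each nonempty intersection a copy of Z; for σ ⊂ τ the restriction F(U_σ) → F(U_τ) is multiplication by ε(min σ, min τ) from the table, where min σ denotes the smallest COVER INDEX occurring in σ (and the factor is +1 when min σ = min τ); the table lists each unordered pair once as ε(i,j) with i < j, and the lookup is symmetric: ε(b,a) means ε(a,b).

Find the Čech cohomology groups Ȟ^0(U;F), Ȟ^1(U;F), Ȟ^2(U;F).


Ȟ^0(U;F) ≅ 0; Ȟ^1(U;F) ≅ Z/2; Ȟ^2(U;F) ≅ Z

nerve of the cover:
  U12={x4,x7,x15} U13={x15,x18,x21} U14={x3,x8,x18} U15={x8,x14,x22} U16={x4,x12,x14} U23={x9,x15,x27} U24={x6,x10,x11,x13} U25={x2,x13,x27} U26={x4,x11,x19} U34={x17,x18,x26} U35={x27,x30,x32} U36={x25,x26,x32} U45={x8,x13,x23} U46={x5,x11,x26} U56={x14,x29,x32}
  U123={x15} U126={x4} U134={x18} U145={x8} U156={x14} U235={x27} U245={x13} U246={x11} U346={x26} U356={x32}
C dims 6,15,10; δ0: rk 6, SNF 1^5·2; δ1: rk 9, SNF 1^9
Ȟ^0 = (6 − 6) − 0 = 0, so Ȟ^0 ≅ 0
Ȟ^1 = (15 − 9) − 6 = 0 plus torsion [2], so Ȟ^1 ≅ Z/2
Ȟ^2 = (10 − 0) − 9 = 1, so Ȟ^2 ≅ Z


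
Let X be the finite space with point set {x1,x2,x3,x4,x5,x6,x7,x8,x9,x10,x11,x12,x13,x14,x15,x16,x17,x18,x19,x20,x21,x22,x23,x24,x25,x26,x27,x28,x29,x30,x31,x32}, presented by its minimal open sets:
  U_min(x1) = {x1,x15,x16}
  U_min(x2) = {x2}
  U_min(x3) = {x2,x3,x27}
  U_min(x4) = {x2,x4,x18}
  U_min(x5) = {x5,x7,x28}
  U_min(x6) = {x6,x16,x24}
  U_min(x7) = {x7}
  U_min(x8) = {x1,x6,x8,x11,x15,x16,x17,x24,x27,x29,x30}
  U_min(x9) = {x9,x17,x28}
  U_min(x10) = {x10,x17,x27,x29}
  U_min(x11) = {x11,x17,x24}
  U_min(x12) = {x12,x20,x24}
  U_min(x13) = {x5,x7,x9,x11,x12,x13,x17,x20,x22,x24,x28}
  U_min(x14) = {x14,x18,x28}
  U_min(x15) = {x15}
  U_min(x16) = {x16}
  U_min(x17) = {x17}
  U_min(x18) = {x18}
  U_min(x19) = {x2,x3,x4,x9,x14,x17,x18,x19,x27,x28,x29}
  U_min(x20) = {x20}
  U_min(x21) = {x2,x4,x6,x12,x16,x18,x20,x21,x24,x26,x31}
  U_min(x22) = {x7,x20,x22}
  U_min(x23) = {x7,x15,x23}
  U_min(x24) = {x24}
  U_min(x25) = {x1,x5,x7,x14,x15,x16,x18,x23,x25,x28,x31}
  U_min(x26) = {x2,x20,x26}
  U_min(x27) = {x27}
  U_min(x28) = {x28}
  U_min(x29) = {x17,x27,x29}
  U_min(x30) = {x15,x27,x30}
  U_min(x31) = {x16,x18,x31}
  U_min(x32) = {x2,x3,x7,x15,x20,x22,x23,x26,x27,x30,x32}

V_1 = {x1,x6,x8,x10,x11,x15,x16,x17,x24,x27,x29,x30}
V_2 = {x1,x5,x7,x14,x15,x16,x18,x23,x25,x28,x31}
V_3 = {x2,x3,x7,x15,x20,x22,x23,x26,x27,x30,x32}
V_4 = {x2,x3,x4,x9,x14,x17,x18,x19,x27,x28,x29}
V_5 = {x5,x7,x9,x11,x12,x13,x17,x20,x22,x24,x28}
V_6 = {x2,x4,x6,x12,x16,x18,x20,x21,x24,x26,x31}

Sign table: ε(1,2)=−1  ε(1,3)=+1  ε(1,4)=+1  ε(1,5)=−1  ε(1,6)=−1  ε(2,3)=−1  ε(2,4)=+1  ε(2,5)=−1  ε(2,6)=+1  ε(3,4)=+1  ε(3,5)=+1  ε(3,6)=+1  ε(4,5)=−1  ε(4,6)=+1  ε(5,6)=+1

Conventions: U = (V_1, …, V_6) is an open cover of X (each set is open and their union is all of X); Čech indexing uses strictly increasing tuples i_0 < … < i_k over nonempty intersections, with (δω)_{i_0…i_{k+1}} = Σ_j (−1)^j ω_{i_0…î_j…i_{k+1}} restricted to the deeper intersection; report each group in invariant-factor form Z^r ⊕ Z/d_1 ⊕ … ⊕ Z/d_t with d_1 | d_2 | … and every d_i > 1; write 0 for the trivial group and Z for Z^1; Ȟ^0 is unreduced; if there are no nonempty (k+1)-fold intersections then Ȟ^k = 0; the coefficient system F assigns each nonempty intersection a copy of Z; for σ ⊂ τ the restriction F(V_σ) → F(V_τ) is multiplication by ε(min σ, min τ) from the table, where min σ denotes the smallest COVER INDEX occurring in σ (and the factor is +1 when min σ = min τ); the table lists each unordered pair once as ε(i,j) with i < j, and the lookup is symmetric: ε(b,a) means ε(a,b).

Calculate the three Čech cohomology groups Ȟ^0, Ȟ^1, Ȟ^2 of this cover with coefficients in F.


Ȟ^0(U;F) ≅ 0,  Ȟ^1(U;F) ≅ Z/2,  Ȟ^2(U;F) ≅ Z

nonempty intersections:
  V12={x1,x15,x16} V13={x15,x27,x30} V14={x17,x27,x29} V15={x11,x17,x24} V16={x6,x16,x24} V23={x7,x15,x23} V24={x14,x18,x28} V25={x5,x7,x28} V26={x16,x18,x31} V34={x2,x3,x27} V35={x7,x20,x22} V36={x2,x20,x26} V45={x9,x17,x28} V46={x2,x4,x18} V56={x12,x20,x24}
  V123={x15} V126={x16} V134={x27} V145={x17} V156={x24} V235={x7} V245={x28} V246={x18} V346={x2} V356={x20}
C dims 6,15,10; δ0: rk 6, SNF 1^5·2; δ1: rk 9, SNF 1^9
Ȟ^0: (6−6)−0=0 ⇒ 0
Ȟ^1: (15−9)−6=0 plus torsion [2] ⇒ Z/2
Ȟ^2: (10−0)−9=1 ⇒ Z


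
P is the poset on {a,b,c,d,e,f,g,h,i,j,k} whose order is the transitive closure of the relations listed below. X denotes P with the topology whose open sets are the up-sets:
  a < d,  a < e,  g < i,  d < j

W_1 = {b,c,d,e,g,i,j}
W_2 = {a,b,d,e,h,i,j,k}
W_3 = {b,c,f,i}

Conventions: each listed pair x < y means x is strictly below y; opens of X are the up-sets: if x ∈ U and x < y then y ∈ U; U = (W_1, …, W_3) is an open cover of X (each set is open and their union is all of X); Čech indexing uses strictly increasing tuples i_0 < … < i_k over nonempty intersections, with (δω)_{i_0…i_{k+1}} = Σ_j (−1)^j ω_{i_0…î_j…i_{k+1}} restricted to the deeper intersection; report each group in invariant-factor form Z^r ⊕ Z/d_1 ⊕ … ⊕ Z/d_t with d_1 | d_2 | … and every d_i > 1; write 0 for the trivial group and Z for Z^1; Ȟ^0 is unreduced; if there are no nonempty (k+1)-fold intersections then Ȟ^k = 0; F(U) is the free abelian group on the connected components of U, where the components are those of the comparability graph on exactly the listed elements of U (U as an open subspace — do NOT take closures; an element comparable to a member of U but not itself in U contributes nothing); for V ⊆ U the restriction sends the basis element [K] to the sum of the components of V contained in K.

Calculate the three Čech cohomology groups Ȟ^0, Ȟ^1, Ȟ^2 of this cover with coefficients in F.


Ȟ^0 ≅ Z^7,  Ȟ^1 ≅ 0,  Ȟ^2 ≅ 0

nonempty overlaps:
  W12={b,d,e,i,j} W13={b,c,i} W23={b,i}
  W123={b,i}
components per intersection:
  W1: {b} {c} {d,j} {e} {g,i}
  W2: {a,d,e,j} {b} {h} {i} {k}
  W3: {b} {c} {f} {i}
  W12: {b} {d,j} {e} {i}
  W13: {b} {c} {i}
  W23: {b} {i}
  W123: {b} {i}
C dims 14,9,2; δ0: rk 7, SNF 1^7; δ1: rk 2, SNF 1^2
degree 0: 14−7−0 = 7 → Ȟ^0 ≅ Z^7
degree 1: 9−2−7 = 0 → Ȟ^1 ≅ 0
degree 2: 2−0−2 = 0 → Ȟ^2 ≅ 0


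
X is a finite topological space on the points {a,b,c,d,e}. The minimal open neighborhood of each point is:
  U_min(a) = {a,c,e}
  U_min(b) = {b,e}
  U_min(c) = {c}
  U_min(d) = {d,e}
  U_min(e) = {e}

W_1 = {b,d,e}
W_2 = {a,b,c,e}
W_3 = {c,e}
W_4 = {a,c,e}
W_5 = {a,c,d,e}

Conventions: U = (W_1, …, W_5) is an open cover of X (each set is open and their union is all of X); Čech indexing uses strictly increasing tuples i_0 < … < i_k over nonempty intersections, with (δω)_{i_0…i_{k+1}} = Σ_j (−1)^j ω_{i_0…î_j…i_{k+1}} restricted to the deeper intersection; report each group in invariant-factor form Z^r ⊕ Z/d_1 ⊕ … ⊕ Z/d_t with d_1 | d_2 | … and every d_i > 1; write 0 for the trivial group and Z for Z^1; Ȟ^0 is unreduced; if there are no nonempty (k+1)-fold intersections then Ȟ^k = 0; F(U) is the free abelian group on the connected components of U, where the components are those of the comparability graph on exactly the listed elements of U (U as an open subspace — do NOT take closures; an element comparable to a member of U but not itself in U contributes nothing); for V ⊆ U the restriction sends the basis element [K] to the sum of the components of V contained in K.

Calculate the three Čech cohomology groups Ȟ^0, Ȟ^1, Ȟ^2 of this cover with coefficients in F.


cover nerve:
  W12={b,e} W13={e} W14={e} W15={d,e} W23={c,e} W24={a,c,e} W25={a,c,e} W34={c,e} W35={c,e} W45={a,c,e}
  W123={e} W124={e} W125={e} W134={e} W135={e} W145={e} W234={c,e} W235={c,e} W245={a,c,e} W345={c,e}
  W1234={e} W1235={e} W1245={e} W1345={e} W2345={c,e}
  W12345={e}
components per intersection:
  W1: {b,d,e}
  W2: {a,b,c,e}
  W3: {c} {e}
  W4: {a,c,e}
  W5: {a,c,d,e}
  W12: {b,e}
  W13: {e}
  W14: {e}
  W15: {d,e}
  W23: {c} {e}
  W24: {a,c,e}
  W25: {a,c,e}
  W34: {c} {e}
  W35: {c} {e}
  W45: {a,c,e}
  W123: {e}
  W124: {e}
  W125: {e}
  W134: {e}
  W135: {e}
  W145: {e}
  W234: {c} {e}
  W235: {c} {e}
  W245: {a,c,e}
  W345: {c} {e}
  W1234: {e}
  W1235: {e}
  W1245: {e}
  W1345: {e}
  W2345: {c} {e}
  W12345: {e}
C dims 6,13,13,6; δ0: rk 5, SNF 1^5; δ1: rk 8, SNF 1^8; δ2: rk 5, SNF 1^5
Ȟ^0: (6−5)−0=1 ⇒ Z
Ȟ^1: (13−8)−5=0 ⇒ 0
Ȟ^2: (13−5)−8=0 ⇒ 0

Ȟ^0 ≅ Z; Ȟ^1 ≅ 0; Ȟ^2 ≅ 0


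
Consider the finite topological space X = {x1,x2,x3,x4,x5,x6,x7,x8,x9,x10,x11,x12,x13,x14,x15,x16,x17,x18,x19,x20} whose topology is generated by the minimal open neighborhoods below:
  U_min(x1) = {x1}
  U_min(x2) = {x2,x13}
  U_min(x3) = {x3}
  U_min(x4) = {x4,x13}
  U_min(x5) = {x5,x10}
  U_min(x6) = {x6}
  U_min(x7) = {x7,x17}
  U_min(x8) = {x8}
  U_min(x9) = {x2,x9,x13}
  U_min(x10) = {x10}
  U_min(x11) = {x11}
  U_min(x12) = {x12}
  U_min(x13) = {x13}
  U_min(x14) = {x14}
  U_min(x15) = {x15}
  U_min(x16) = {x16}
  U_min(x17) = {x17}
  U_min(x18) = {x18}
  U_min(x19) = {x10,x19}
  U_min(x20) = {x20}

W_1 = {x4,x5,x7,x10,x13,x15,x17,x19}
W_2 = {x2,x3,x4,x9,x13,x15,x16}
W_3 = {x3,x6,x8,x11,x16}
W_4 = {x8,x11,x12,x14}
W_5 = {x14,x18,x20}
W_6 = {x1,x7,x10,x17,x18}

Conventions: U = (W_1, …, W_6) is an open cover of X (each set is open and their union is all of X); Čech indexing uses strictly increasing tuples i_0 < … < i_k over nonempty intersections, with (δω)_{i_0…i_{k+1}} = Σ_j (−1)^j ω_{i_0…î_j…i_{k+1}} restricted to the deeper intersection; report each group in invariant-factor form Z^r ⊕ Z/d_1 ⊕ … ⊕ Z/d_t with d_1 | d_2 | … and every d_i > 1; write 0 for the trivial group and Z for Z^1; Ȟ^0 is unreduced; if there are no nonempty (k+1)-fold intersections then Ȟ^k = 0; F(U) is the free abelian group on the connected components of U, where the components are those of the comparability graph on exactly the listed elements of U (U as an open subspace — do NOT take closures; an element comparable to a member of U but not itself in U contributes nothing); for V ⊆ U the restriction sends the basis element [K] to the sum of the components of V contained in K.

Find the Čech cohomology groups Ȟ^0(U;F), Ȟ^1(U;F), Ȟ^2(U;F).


intersection data:
  W12={x4,x13,x15} W16={x7,x10,x17} W23={x3,x16} W34={x8,x11} W45={x14} W56={x18}
components per intersection:
  W1: {x4,x13} {x5,x10,x19} {x7,x17} {x15}
  W2: {x2,x4,x9,x13} {x3} {x15} {x16}
  W3: {x3} {x6} {x8} {x11} {x16}
  W4: {x8} {x11} {x12} {x14}
  W5: {x14} {x18} {x20}
  W6: {x1} {x7,x17} {x10} {x18}
  W12: {x4,x13} {x15}
  W16: {x7,x17} {x10}
  W23: {x3} {x16}
  W34: {x8} {x11}
  W45: {x14}
  W56: {x18}
C dims 24,10; δ0: rk 10, SNF 1^10
Ȟ^0 = (24 − 10) − 0 = 14, so Ȟ^0 ≅ Z^14
Ȟ^1 = (10 − 0) − 10 = 0, so Ȟ^1 ≅ 0
Ȟ^2 = (0 − 0) − 0 = 0, so Ȟ^2 ≅ 0

Ȟ^0 = Z^14; Ȟ^1 = 0; Ȟ^2 = 0


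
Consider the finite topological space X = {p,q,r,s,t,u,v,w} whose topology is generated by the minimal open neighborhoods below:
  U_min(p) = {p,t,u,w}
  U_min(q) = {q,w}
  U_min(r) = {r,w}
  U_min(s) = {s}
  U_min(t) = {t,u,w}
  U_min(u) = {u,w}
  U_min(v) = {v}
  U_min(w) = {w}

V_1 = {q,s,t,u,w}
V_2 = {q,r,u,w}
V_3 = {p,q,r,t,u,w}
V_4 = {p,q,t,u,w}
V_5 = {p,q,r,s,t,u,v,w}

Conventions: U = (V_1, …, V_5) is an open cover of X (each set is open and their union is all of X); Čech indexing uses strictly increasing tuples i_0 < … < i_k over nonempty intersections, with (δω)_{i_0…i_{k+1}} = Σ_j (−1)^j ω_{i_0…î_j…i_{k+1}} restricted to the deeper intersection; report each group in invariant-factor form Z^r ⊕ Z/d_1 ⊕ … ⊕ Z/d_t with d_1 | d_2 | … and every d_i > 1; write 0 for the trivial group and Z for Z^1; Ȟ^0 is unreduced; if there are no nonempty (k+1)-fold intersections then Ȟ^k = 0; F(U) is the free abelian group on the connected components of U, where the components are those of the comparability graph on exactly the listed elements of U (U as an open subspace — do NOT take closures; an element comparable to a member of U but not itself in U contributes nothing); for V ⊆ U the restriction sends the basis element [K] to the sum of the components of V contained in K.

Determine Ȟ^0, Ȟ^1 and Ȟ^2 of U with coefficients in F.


intersection data:
  V12={q,u,w} V13={q,t,u,w} V14={q,t,u,w} V15={q,s,t,u,w} V23={q,r,u,w} V24={q,u,w} V25={q,r,u,w} V34={p,q,t,u,w} V35={p,q,r,t,u,w} V45={p,q,t,u,w}
  V123={q,u,w} V124={q,u,w} V125={q,u,w} V134={q,t,u,w} V135={q,t,u,w} V145={q,t,u,w} V234={q,u,w} V235={q,r,u,w} V245={q,u,w} V345={p,q,t,u,w}
  V1234={q,u,w} V1235={q,u,w} V1245={q,u,w} V1345={q,t,u,w} V2345={q,u,w}
  V12345={q,u,w}
components per intersection:
  V1: {q,t,u,w} {s}
  V2: {q,r,u,w}
  V3: {p,q,r,t,u,w}
  V4: {p,q,t,u,w}
  V5: {p,q,r,t,u,w} {s} {v}
  V12: {q,u,w}
  V13: {q,t,u,w}
  V14: {q,t,u,w}
  V15: {q,t,u,w} {s}
  V23: {q,r,u,w}
  V24: {q,u,w}
  V25: {q,r,u,w}
  V34: {p,q,t,u,w}
  V35: {p,q,r,t,u,w}
  V45: {p,q,t,u,w}
  V123: {q,u,w}
  V124: {q,u,w}
  V125: {q,u,w}
  V134: {q,t,u,w}
  V135: {q,t,u,w}
  V145: {q,t,u,w}
  V234: {q,u,w}
  V235: {q,r,u,w}
  V245: {q,u,w}
  V345: {p,q,t,u,w}
  V1234: {q,u,w}
  V1235: {q,u,w}
  V1245: {q,u,w}
  V1345: {q,t,u,w}
  V2345: {q,u,w}
  V12345: {q,u,w}
C dims 8,11,10,5; δ0: rk 5, SNF 1^5; δ1: rk 6, SNF 1^6; δ2: rk 4, SNF 1^4
Ȟ^0 = (8 − 5) − 0 = 3, so Ȟ^0 ≅ Z^3
Ȟ^1 = (11 − 6) − 5 = 0, so Ȟ^1 ≅ 0
Ȟ^2 = (10 − 4) − 6 = 0, so Ȟ^2 ≅ 0

Ȟ^0 ≅ Z^3, Ȟ^1 ≅ 0, Ȟ^2 ≅ 0


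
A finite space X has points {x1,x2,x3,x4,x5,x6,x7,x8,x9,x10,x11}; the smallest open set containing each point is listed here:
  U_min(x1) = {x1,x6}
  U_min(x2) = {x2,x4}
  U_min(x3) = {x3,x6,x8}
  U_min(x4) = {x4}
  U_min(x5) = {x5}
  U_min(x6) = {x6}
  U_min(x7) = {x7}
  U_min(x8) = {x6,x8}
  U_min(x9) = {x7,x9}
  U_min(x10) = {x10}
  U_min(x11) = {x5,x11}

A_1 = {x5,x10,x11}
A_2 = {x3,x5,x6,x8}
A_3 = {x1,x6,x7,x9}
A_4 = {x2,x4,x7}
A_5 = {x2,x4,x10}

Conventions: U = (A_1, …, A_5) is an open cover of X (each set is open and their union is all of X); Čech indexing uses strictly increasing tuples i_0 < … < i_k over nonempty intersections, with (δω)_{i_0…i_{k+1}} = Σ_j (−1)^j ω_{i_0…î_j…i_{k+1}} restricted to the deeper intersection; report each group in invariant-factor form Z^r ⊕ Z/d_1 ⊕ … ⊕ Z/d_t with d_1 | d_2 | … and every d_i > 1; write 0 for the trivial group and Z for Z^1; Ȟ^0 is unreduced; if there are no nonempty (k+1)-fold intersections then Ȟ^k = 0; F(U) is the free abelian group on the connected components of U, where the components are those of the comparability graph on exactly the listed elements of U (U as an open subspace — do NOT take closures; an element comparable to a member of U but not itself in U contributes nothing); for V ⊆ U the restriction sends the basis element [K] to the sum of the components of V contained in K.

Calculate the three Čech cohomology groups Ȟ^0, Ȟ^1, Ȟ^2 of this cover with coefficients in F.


Ȟ^0 = Z^5; Ȟ^1 = 0; Ȟ^2 = 0

nerve simplices:
  A12={x5} A15={x10} A23={x6} A34={x7} A45={x2,x4}
components per intersection:
  A1: {x5,x11} {x10}
  A2: {x3,x6,x8} {x5}
  A3: {x1,x6} {x7,x9}
  A4: {x2,x4} {x7}
  A5: {x2,x4} {x10}
  A12: {x5}
  A15: {x10}
  A23: {x6}
  A34: {x7}
  A45: {x2,x4}
C dims 10,5; δ0: rk 5, SNF 1^5
degree 0: 10−5−0 = 5 → Ȟ^0 ≅ Z^5
degree 1: 5−0−5 = 0 → Ȟ^1 ≅ 0
degree 2: 0−0−0 = 0 → Ȟ^2 ≅ 0


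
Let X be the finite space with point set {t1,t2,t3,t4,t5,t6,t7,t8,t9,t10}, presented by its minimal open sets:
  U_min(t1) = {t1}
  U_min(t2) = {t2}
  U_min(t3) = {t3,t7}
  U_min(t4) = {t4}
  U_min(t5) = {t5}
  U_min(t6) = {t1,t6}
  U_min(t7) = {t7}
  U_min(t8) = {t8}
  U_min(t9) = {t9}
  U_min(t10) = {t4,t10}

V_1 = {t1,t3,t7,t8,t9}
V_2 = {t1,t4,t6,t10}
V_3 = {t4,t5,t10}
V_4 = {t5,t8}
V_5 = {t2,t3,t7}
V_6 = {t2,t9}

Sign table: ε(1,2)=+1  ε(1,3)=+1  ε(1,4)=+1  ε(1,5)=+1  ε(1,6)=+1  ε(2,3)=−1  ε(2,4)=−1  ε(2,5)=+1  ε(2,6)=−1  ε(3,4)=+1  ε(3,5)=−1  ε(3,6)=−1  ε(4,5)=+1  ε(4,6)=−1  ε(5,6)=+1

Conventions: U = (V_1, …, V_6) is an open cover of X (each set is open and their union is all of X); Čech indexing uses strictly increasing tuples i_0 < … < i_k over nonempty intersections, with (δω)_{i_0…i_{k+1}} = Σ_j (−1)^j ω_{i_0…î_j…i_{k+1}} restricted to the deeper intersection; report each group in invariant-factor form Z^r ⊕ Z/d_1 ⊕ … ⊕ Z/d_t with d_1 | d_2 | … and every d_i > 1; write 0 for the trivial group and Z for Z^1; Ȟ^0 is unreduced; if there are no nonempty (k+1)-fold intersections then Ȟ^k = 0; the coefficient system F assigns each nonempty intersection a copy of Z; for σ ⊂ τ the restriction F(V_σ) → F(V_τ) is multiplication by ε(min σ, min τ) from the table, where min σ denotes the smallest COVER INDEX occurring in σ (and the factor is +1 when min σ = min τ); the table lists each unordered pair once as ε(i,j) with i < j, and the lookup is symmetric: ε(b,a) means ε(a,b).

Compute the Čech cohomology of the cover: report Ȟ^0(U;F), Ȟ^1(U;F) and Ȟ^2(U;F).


Ȟ^0 ≅ 0, Ȟ^1 ≅ Z ⊕ Z/2, Ȟ^2 ≅ 0

cover nerve:
  V12={t1} V14={t8} V15={t3,t7} V16={t9} V23={t4,t10} V34={t5} V56={t2}
C dims 6,7; δ0: rk 6, SNF 1^5·2
Ȟ^0: (6−6)−0=0 ⇒ 0
Ȟ^1: (7−0)−6=1 plus torsion [2] ⇒ Z ⊕ Z/2
Ȟ^2: (0−0)−0=0 ⇒ 0


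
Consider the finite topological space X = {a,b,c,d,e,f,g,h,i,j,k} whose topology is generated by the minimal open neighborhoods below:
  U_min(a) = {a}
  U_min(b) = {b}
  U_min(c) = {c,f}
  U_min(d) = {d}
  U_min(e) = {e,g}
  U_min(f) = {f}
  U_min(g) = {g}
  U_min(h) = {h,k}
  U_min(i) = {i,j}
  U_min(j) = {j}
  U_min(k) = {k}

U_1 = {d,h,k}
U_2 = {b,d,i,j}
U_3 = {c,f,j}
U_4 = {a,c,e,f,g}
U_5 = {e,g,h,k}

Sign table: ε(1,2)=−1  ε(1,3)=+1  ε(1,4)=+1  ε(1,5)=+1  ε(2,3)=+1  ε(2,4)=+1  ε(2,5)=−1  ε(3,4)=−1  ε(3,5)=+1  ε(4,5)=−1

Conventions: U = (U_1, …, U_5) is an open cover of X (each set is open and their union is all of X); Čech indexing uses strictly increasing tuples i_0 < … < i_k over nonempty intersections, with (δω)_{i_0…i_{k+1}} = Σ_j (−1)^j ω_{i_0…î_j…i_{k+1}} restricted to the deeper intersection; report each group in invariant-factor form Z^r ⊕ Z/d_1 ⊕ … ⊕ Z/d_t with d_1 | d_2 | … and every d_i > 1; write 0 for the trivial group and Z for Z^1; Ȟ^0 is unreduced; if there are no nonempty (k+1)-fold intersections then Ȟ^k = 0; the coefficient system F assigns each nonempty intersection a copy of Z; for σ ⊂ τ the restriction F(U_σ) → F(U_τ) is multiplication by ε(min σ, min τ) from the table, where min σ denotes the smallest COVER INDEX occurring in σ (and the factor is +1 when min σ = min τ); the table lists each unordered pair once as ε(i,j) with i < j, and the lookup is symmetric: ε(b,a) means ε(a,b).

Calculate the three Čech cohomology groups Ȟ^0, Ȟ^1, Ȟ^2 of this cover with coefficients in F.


intersection data:
  U12={d} U15={h,k} U23={j} U34={c,f} U45={e,g}
C dims 5,5; δ0: rk 5, SNF 1^4·2
Ȟ^0 = (5 − 5) − 0 = 0, so Ȟ^0 ≅ 0
Ȟ^1 = (5 − 0) − 5 = 0 plus torsion [2], so Ȟ^1 ≅ Z/2
Ȟ^2 = (0 − 0) − 0 = 0, so Ȟ^2 ≅ 0

Ȟ^0(U;F) ≅ 0,  Ȟ^1(U;F) ≅ Z/2,  Ȟ^2(U;F) ≅ 0


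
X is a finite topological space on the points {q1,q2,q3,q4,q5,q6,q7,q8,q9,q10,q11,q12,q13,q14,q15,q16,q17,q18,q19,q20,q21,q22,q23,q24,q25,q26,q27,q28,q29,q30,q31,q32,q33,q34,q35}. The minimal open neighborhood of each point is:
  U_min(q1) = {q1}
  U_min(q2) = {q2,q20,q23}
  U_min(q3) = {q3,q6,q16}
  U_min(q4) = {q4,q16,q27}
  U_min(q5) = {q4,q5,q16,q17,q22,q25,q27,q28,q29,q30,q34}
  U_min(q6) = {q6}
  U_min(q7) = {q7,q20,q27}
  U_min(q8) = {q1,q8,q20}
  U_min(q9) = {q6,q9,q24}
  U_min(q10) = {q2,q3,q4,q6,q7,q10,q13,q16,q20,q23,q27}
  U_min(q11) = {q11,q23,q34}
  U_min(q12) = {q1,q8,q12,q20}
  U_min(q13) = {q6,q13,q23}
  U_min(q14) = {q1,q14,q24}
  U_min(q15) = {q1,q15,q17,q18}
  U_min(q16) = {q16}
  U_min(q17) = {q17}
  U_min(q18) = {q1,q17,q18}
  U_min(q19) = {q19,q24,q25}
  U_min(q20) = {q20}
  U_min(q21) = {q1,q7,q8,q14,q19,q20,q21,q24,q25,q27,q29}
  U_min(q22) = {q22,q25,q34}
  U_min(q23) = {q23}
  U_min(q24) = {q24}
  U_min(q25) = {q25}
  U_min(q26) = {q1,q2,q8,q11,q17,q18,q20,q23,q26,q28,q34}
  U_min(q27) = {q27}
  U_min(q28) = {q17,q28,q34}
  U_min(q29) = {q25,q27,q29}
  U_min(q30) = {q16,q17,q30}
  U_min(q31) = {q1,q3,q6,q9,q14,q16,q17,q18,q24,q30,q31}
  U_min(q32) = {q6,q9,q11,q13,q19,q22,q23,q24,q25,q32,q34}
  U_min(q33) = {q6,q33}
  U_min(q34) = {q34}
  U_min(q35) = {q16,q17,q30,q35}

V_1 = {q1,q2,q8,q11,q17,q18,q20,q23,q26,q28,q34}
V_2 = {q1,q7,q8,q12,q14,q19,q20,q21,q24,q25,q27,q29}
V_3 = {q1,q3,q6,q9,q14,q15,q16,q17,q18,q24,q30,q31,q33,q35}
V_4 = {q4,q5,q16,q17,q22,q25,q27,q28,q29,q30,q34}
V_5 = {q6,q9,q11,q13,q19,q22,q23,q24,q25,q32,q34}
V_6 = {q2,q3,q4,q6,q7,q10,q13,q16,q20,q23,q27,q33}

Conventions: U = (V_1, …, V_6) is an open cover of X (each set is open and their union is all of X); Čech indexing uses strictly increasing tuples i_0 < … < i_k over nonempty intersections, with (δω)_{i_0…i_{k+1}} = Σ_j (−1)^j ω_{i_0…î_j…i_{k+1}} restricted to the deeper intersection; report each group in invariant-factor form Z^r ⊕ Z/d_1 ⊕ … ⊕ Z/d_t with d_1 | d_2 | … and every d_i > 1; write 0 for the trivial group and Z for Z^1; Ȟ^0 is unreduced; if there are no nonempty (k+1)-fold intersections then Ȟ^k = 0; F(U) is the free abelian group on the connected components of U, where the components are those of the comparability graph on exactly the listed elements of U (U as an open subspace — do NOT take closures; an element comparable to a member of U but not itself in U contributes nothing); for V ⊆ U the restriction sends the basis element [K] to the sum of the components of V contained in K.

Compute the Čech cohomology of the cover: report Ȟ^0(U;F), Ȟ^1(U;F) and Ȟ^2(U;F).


nonempty overlaps:
  V12={q1,q8,q20} V13={q1,q17,q18} V14={q17,q28,q34} V15={q11,q23,q34} V16={q2,q20,q23} V23={q1,q14,q24} V24={q25,q27,q29} V25={q19,q24,q25} V26={q7,q20,q27} V34={q16,q17,q30} V35={q6,q9,q24} V36={q3,q6,q16,q33} V45={q22,q25,q34} V46={q4,q16,q27} V56={q6,q13,q23}
  V123={q1} V126={q20} V134={q17} V145={q34} V156={q23} V235={q24} V245={q25} V246={q27} V346={q16} V356={q6}
components per intersection:
  V1: {q1,q2,q8,q11,q17,q18,q20,q23,q26,q28,q34}
  V2: {q1,q7,q8,q12,q14,q19,q20,q21,q24,q25,q27,q29}
  V3: {q1,q3,q6,q9,q14,q15,q16,q17,q18,q24,q30,q31,q33,q35}
  V4: {q4,q5,q16,q17,q22,q25,q27,q28,q29,q30,q34}
  V5: {q6,q9,q11,q13,q19,q22,q23,q24,q25,q32,q34}
  V6: {q2,q3,q4,q6,q7,q10,q13,q16,q20,q23,q27,q33}
  V12: {q1,q8,q20}
  V13: {q1,q17,q18}
  V14: {q17,q28,q34}
  V15: {q11,q23,q34}
  V16: {q2,q20,q23}
  V23: {q1,q14,q24}
  V24: {q25,q27,q29}
  V25: {q19,q24,q25}
  V26: {q7,q20,q27}
  V34: {q16,q17,q30}
  V35: {q6,q9,q24}
  V36: {q3,q6,q16,q33}
  V45: {q22,q25,q34}
  V46: {q4,q16,q27}
  V56: {q6,q13,q23}
  V123: {q1}
  V126: {q20}
  V134: {q17}
  V145: {q34}
  V156: {q23}
  V235: {q24}
  V245: {q25}
  V246: {q27}
  V346: {q16}
  V356: {q6}
C dims 6,15,10; δ0: rk 5, SNF 1^5; δ1: rk 10, SNF 1^9·2
degree 0: 6−5−0 = 1 → Ȟ^0 ≅ Z
degree 1: 15−10−5 = 0 → Ȟ^1 ≅ 0
degree 2: 10−0−10 = 0 plus torsion [2] → Ȟ^2 ≅ Z/2

Ȟ^0(U;F) ≅ Z,  Ȟ^1(U;F) ≅ 0,  Ȟ^2(U;F) ≅ Z/2


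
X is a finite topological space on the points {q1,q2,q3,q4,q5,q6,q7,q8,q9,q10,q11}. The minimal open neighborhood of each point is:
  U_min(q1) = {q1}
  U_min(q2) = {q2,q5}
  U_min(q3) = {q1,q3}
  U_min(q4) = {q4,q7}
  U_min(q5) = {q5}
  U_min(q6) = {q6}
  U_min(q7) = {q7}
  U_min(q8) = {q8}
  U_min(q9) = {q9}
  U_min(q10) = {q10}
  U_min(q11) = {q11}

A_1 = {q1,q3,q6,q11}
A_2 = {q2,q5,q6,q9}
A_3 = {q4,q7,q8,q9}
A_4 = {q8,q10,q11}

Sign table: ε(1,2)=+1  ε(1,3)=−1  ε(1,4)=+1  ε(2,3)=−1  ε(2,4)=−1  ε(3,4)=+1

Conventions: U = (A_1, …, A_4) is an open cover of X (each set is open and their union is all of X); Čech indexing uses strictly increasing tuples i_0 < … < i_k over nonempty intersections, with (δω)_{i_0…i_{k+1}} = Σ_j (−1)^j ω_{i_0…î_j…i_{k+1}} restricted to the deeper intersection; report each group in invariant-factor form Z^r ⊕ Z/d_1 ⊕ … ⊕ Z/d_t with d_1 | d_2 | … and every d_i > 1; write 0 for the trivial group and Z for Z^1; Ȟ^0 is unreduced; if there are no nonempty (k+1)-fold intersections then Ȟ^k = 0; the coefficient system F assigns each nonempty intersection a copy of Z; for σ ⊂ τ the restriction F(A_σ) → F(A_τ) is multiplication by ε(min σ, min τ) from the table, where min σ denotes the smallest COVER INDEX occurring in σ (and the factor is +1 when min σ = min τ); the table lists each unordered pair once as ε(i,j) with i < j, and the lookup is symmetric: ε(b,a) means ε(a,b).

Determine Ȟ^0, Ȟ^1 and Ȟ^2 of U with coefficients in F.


nerve of the cover:
  A12={q6} A14={q11} A23={q9} A34={q8}
C dims 4,4; δ0: rk 4, SNF 1^3·2
Ȟ^0 = (4 − 4) − 0 = 0, so Ȟ^0 ≅ 0
Ȟ^1 = (4 − 0) − 4 = 0 plus torsion [2], so Ȟ^1 ≅ Z/2
Ȟ^2 = (0 − 0) − 0 = 0, so Ȟ^2 ≅ 0

Ȟ^0(U;F) ≅ 0,  Ȟ^1(U;F) ≅ Z/2,  Ȟ^2(U;F) ≅ 0


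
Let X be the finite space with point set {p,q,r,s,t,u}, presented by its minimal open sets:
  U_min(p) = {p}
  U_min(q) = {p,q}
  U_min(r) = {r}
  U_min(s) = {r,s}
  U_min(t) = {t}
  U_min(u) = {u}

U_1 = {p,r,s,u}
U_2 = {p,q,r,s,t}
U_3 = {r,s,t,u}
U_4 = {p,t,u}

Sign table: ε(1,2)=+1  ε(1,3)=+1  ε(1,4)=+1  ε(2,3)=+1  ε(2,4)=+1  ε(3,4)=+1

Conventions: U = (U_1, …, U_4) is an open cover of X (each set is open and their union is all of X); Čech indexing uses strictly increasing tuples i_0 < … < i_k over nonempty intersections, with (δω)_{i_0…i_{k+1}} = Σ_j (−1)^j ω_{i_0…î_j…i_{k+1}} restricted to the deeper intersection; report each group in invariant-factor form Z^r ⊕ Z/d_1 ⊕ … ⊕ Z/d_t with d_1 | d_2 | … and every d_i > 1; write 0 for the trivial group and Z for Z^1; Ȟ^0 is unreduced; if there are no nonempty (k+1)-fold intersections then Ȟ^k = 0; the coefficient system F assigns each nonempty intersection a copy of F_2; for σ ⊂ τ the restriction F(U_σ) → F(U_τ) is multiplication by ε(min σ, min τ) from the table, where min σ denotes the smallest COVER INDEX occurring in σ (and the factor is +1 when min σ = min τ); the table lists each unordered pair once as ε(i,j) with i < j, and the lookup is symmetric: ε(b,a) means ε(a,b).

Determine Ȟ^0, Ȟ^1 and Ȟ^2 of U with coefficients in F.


nerve of the cover:
  U12={p,r,s} U13={r,s,u} U14={p,u} U23={r,s,t} U24={p,t} U34={t,u}
  U123={r,s} U124={p} U134={u} U234={t}
C dims 4,6,4; δ0: rk_F2 3; δ1: rk_F2 3
Ȟ^0 = (4 − 3) − 0 = 1, so Ȟ^0 ≅ Z/2
Ȟ^1 = (6 − 3) − 3 = 0, so Ȟ^1 ≅ 0
Ȟ^2 = (4 − 0) − 3 = 1, so Ȟ^2 ≅ Z/2

Ȟ^0 = Z/2, Ȟ^1 = 0, Ȟ^2 = Z/2


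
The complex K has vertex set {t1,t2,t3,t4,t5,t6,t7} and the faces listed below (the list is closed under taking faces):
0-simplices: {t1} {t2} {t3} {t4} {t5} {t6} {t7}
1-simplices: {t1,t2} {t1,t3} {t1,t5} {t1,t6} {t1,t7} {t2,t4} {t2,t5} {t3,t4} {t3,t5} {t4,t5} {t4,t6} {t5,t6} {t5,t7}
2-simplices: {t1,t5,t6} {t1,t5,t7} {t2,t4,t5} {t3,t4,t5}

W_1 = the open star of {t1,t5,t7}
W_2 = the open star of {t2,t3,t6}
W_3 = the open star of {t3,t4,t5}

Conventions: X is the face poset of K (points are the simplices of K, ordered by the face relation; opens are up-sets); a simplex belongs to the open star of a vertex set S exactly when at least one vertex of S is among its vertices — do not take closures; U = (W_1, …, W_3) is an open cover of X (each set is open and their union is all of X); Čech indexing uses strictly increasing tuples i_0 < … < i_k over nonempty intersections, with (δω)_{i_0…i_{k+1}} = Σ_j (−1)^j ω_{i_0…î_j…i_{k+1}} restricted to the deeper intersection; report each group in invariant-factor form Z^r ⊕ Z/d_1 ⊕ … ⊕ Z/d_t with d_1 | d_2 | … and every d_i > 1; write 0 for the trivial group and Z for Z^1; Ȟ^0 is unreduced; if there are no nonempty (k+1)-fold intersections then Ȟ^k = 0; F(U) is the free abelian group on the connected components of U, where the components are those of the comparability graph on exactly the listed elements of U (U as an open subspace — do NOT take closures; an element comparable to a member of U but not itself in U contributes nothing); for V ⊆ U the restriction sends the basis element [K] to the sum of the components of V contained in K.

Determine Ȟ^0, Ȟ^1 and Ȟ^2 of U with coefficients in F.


Ȟ^0 = Z; Ȟ^1 = Z^3; Ȟ^2 = 0

nonempty overlaps:
  W1={{t1},{t5},{t7},{t1,t2},{t1,t3},{t1,t5},{t1,t6},{t1,t7},{t2,t5},{t3,t5},{t4,t5},{t5,t6},{t5,t7},{t1,t5,t6},{t1,t5,t7},{t2,t4,t5},{t3,t4,t5}} W2={{t2},{t3},{t6},{t1,t2},{t1,t3},{t1,t6},{t2,t4},{t2,t5},{t3,t4},{t3,t5},{t4,t6},{t5,t6},{t1,t5,t6},{t2,t4,t5},{t3,t4,t5}} W3={{t3},{t4},{t5},{t1,t3},{t1,t5},{t2,t4},{t2,t5},{t3,t4},{t3,t5},{t4,t5},{t4,t6},{t5,t6},{t5,t7},{t1,t5,t6},{t1,t5,t7},{t2,t4,t5},{t3,t4,t5}}
  W12={{t1,t2},{t1,t3},{t1,t6},{t2,t5},{t3,t5},{t5,t6},{t1,t5,t6},{t2,t4,t5},{t3,t4,t5}} W13={{t5},{t1,t3},{t1,t5},{t2,t5},{t3,t5},{t4,t5},{t5,t6},{t5,t7},{t1,t5,t6},{t1,t5,t7},{t2,t4,t5},{t3,t4,t5}} W23={{t3},{t1,t3},{t2,t4},{t2,t5},{t3,t4},{t3,t5},{t4,t6},{t5,t6},{t1,t5,t6},{t2,t4,t5},{t3,t4,t5}}
  W123={{t1,t3},{t2,t5},{t3,t5},{t5,t6},{t1,t5,t6},{t2,t4,t5},{t3,t4,t5}}
components per intersection:
  W1: {{t1},{t5},{t7},{t1,t2},{t1,t3},{t1,t5},{t1,t6},{t1,t7},{t2,t5},{t3,t5},{t4,t5},{t5,t6},{t5,t7},{t1,t5,t6},{t1,t5,t7},{t2,t4,t5},{t3,t4,t5}}
  W2: {{t2},{t1,t2},{t2,t4},{t2,t5},{t2,t4,t5}} {{t3},{t1,t3},{t3,t4},{t3,t5},{t3,t4,t5}} {{t6},{t1,t6},{t4,t6},{t5,t6},{t1,t5,t6}}
  W3: {{t3},{t4},{t5},{t1,t3},{t1,t5},{t2,t4},{t2,t5},{t3,t4},{t3,t5},{t4,t5},{t4,t6},{t5,t6},{t5,t7},{t1,t5,t6},{t1,t5,t7},{t2,t4,t5},{t3,t4,t5}}
  W12: {{t1,t2}} {{t1,t3}} {{t1,t6},{t5,t6},{t1,t5,t6}} {{t2,t5},{t2,t4,t5}} {{t3,t5},{t3,t4,t5}}
  W13: {{t5},{t1,t5},{t2,t5},{t3,t5},{t4,t5},{t5,t6},{t5,t7},{t1,t5,t6},{t1,t5,t7},{t2,t4,t5},{t3,t4,t5}} {{t1,t3}}
  W23: {{t3},{t1,t3},{t3,t4},{t3,t5},{t3,t4,t5}} {{t2,t4},{t2,t5},{t2,t4,t5}} {{t4,t6}} {{t5,t6},{t1,t5,t6}}
  W123: {{t1,t3}} {{t2,t5},{t2,t4,t5}} {{t3,t5},{t3,t4,t5}} {{t5,t6},{t1,t5,t6}}
C dims 5,11,4; δ0: rk 4, SNF 1^4; δ1: rk 4, SNF 1^4
degree 0: 5−4−0 = 1 → Ȟ^0 ≅ Z
degree 1: 11−4−4 = 3 → Ȟ^1 ≅ Z^3
degree 2: 4−0−4 = 0 → Ȟ^2 ≅ 0


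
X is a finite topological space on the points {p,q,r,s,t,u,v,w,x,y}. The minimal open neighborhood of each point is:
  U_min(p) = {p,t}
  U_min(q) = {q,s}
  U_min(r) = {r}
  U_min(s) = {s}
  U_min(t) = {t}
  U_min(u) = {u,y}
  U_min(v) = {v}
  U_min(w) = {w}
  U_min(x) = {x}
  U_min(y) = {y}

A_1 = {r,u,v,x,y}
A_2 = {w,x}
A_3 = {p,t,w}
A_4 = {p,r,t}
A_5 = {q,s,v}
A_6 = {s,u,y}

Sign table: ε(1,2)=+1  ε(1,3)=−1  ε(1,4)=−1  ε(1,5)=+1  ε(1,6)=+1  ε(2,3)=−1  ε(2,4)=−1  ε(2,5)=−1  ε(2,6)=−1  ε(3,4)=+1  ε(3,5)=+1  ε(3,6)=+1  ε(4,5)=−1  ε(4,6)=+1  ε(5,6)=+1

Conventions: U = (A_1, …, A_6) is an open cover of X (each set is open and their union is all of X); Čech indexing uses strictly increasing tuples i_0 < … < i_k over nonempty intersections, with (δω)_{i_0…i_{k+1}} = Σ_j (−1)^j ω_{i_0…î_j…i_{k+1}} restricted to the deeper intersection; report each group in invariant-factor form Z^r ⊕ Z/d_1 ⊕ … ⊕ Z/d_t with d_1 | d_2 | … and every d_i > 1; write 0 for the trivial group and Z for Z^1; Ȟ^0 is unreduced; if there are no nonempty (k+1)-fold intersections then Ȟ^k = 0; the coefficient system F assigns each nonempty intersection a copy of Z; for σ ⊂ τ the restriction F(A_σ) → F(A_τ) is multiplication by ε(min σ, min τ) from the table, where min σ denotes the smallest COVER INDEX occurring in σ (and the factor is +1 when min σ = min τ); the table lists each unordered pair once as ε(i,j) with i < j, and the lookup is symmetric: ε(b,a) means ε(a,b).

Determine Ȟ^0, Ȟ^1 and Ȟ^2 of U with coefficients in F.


cover nerve:
  A12={x} A14={r} A15={v} A16={u,y} A23={w} A34={p,t} A56={s}
C dims 6,7; δ0: rk 5, SNF 1^5
Ȟ^0: (6−5)−0=1 ⇒ Z
Ȟ^1: (7−0)−5=2 ⇒ Z^2
Ȟ^2: (0−0)−0=0 ⇒ 0

Ȟ^0 ≅ Z,  Ȟ^1 ≅ Z^2,  Ȟ^2 ≅ 0


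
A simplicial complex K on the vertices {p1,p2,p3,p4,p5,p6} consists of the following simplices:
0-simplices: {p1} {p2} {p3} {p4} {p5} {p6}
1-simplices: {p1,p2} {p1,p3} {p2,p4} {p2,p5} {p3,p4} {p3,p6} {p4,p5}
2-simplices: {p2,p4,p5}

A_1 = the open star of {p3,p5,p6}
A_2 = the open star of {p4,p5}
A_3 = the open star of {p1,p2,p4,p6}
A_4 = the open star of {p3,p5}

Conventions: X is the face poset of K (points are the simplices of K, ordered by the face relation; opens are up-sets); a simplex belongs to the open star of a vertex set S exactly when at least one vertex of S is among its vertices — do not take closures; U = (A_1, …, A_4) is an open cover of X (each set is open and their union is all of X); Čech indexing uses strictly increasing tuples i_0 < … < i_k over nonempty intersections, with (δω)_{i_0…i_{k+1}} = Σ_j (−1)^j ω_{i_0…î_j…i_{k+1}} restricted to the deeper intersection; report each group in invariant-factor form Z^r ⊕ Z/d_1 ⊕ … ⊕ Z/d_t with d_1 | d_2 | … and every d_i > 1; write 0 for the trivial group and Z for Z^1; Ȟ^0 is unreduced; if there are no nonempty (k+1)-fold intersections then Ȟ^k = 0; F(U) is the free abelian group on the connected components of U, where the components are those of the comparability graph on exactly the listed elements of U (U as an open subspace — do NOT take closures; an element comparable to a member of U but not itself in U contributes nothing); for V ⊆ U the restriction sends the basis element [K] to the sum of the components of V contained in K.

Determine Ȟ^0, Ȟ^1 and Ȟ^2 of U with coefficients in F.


nonempty intersections:
  A1={{p3},{p5},{p6},{p1,p3},{p2,p5},{p3,p4},{p3,p6},{p4,p5},{p2,p4,p5}} A2={{p4},{p5},{p2,p4},{p2,p5},{p3,p4},{p4,p5},{p2,p4,p5}} A3={{p1},{p2},{p4},{p6},{p1,p2},{p1,p3},{p2,p4},{p2,p5},{p3,p4},{p3,p6},{p4,p5},{p2,p4,p5}} A4={{p3},{p5},{p1,p3},{p2,p5},{p3,p4},{p3,p6},{p4,p5},{p2,p4,p5}}
  A12={{p5},{p2,p5},{p3,p4},{p4,p5},{p2,p4,p5}} A13={{p6},{p1,p3},{p2,p5},{p3,p4},{p3,p6},{p4,p5},{p2,p4,p5}} A14={{p3},{p5},{p1,p3},{p2,p5},{p3,p4},{p3,p6},{p4,p5},{p2,p4,p5}} A23={{p4},{p2,p4},{p2,p5},{p3,p4},{p4,p5},{p2,p4,p5}} A24={{p5},{p2,p5},{p3,p4},{p4,p5},{p2,p4,p5}} A34={{p1,p3},{p2,p5},{p3,p4},{p3,p6},{p4,p5},{p2,p4,p5}}
  A123={{p2,p5},{p3,p4},{p4,p5},{p2,p4,p5}} A124={{p5},{p2,p5},{p3,p4},{p4,p5},{p2,p4,p5}} A134={{p1,p3},{p2,p5},{p3,p4},{p3,p6},{p4,p5},{p2,p4,p5}} A234={{p2,p5},{p3,p4},{p4,p5},{p2,p4,p5}}
  A1234={{p2,p5},{p3,p4},{p4,p5},{p2,p4,p5}}
components per intersection:
  A1: {{p3},{p6},{p1,p3},{p3,p4},{p3,p6}} {{p5},{p2,p5},{p4,p5},{p2,p4,p5}}
  A2: {{p4},{p5},{p2,p4},{p2,p5},{p3,p4},{p4,p5},{p2,p4,p5}}
  A3: {{p1},{p2},{p4},{p1,p2},{p1,p3},{p2,p4},{p2,p5},{p3,p4},{p4,p5},{p2,p4,p5}} {{p6},{p3,p6}}
  A4: {{p3},{p1,p3},{p3,p4},{p3,p6}} {{p5},{p2,p5},{p4,p5},{p2,p4,p5}}
  A12: {{p5},{p2,p5},{p4,p5},{p2,p4,p5}} {{p3,p4}}
  A13: {{p6},{p3,p6}} {{p1,p3}} {{p2,p5},{p4,p5},{p2,p4,p5}} {{p3,p4}}
  A14: {{p3},{p1,p3},{p3,p4},{p3,p6}} {{p5},{p2,p5},{p4,p5},{p2,p4,p5}}
  A23: {{p4},{p2,p4},{p2,p5},{p3,p4},{p4,p5},{p2,p4,p5}}
  A24: {{p5},{p2,p5},{p4,p5},{p2,p4,p5}} {{p3,p4}}
  A34: {{p1,p3}} {{p2,p5},{p4,p5},{p2,p4,p5}} {{p3,p4}} {{p3,p6}}
  A123: {{p2,p5},{p4,p5},{p2,p4,p5}} {{p3,p4}}
  A124: {{p5},{p2,p5},{p4,p5},{p2,p4,p5}} {{p3,p4}}
  A134: {{p1,p3}} {{p2,p5},{p4,p5},{p2,p4,p5}} {{p3,p4}} {{p3,p6}}
  A234: {{p2,p5},{p4,p5},{p2,p4,p5}} {{p3,p4}}
  A1234: {{p2,p5},{p4,p5},{p2,p4,p5}} {{p3,p4}}
C dims 7,15,10,2; δ0: rk 6, SNF 1^6; δ1: rk 8, SNF 1^8; δ2: rk 2, SNF 1^2
Ȟ^0: (7−6)−0=1 ⇒ Z
Ȟ^1: (15−8)−6=1 ⇒ Z
Ȟ^2: (10−2)−8=0 ⇒ 0

Ȟ^0 ≅ Z; Ȟ^1 ≅ Z; Ȟ^2 ≅ 0
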